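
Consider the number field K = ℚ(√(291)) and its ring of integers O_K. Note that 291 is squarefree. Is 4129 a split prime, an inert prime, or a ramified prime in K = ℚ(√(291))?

p is inert

291 mod 4 = 3, hence disc K = 4·291 = 1164 and O_K = ℤ[√291].
disc(K) = 1164 is not divisible by 4129; 4129 is unramified.
Compute (291/4129) via Euler: 291^((4129-1)/2) mod 4129 = 4128, so (291/4129) = -1.
d is a non-residue mod p, hence 4129 remains inert in O_K.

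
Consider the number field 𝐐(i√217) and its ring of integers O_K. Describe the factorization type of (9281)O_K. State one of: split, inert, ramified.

-217 mod 4 = 3, hence disc K = 4·(-217) = -868 and O_K = ℤ[√-217].
disc(K) = -868 is not divisible by 9281; 9281 is unramified.
Euler's criterion: (-217)^4640 mod 9281 = 1. Thus (-217|9281) = 1.
Legendre symbol 1 ⇒ 9281 is split.

9281 splits in O_K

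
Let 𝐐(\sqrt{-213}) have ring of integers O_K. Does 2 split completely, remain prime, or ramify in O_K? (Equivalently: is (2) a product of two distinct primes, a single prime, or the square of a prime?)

ramifies in O_K

Since -213 ≢ 1 mod 4, the ring of integers is ℤ[√-213] with discriminant 4·(-213) = -852.
2 divides disc(K) = -852, so 2 ramifies.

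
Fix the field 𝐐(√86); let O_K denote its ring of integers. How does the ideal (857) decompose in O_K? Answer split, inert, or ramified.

Since 86 ≢ 1 mod 4, the ring of integers is ℤ[√86] with discriminant 4·86 = 344.
disc(K) = 344 is not divisible by 857; 857 is unramified.
Legendre symbol by Euler's criterion: (86/857) ≡ 86^428 ≡ 1 (mod 857), i.e. (86/857) = 1.
(86/857) = 1, so 857 splits.

splits completely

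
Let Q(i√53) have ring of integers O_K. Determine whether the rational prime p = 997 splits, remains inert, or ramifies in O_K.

997 splits in O_K

-53 mod 4 = 3, hence disc K = 4·(-53) = -212 and O_K = ℤ[√-53].
disc(K) = -212 is not divisible by 997; 997 is unramified.
Legendre symbol by Euler's criterion: (-53/997) ≡ (-53)^498 ≡ 1 (mod 997), i.e. (-53/997) = 1.
Legendre symbol 1 ⇒ 997 is split.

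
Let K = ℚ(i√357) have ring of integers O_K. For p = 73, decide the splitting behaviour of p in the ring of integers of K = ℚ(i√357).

d = -357 ≡ 3 (mod 4), so O_K = ℤ[√-357] and disc(K) = 4d = -1428.
73 ∤ -1428, so 73 is unramified.
(-357/73) = 8^36 mod 73 = 1, giving Legendre symbol 1.
d is a quadratic residue mod p, hence 73 splits in O_K.

splits completely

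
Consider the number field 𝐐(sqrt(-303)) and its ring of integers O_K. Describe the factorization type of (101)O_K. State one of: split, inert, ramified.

-303 mod 4 = 1, hence disc K = -303 and O_K = ℤ[(1+√-303)/2].
Ramification test: 101 | -303. The prime 101 ramifies in K.

p ramifies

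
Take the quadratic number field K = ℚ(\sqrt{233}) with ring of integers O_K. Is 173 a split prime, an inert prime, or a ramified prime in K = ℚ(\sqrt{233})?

173 splits in O_K

233 mod 4 = 1, hence disc K = 233 and O_K = ℤ[(1+√233)/2].
173 ∤ 233, so 173 is unramified.
(233/173) = 60^86 mod 173 = 1, giving Legendre symbol 1.
Legendre symbol 1 ⇒ 173 is split.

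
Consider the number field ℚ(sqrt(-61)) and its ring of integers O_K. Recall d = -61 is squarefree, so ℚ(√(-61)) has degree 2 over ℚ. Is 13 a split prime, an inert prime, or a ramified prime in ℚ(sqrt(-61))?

d = -61 ≡ 3 (mod 4), so O_K = ℤ[√-61] and disc(K) = 4d = -244.
Since gcd(13, -244) = 1 the prime 13 does not ramify.
(-61/13) = 4^6 mod 13 = 1, giving Legendre symbol 1.
Legendre symbol 1 ⇒ 13 is split.

13 splits in O_K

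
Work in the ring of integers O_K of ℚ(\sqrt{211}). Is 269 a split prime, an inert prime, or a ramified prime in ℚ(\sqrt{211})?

split — (269) = 𝔭₁𝔭₂ with 𝔭₁ ≠ 𝔭₂

Since 211 ≢ 1 mod 4, the ring of integers is ℤ[√211] with discriminant 4·211 = 844.
Since gcd(269, 844) = 1 the prime 269 does not ramify.
Compute (211/269) via Euler: 211^((269-1)/2) mod 269 = 1, so (211/269) = 1.
d is a quadratic residue mod p, hence 269 splits in O_K.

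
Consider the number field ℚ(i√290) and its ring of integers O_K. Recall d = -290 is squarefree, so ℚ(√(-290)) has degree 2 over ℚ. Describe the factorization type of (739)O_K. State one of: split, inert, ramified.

Since -290 ≢ 1 mod 4, the ring of integers is ℤ[√-290] with discriminant 4·(-290) = -1160.
disc(K) = -1160 is not divisible by 739; 739 is unramified.
Compute (-290/739) via Euler: 449^((739-1)/2) mod 739 = 738, so (-290/739) = -1.
Legendre symbol -1 ⇒ 739 is inert.

p is inert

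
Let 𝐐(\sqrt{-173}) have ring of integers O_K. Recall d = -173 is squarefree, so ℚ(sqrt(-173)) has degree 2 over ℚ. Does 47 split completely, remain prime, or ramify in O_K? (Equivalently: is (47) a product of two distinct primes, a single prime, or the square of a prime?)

47 remains inert

d = -173 ≡ 3 (mod 4), so O_K = ℤ[√-173] and disc(K) = 4d = -692.
47 ∤ -692, so 47 is unramified.
(-173/47) = 15^23 mod 47 = 46, giving Legendre symbol -1.
(-173/47) = -1, so 47 is inert.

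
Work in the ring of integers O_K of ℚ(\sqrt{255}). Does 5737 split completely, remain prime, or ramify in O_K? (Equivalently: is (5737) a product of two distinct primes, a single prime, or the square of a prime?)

d = 255 ≡ 3 (mod 4), so O_K = ℤ[√255] and disc(K) = 4d = 1020.
disc(K) = 1020 is not divisible by 5737; 5737 is unramified.
Compute (255/5737) via Euler: 255^((5737-1)/2) mod 5737 = 5736, so (255/5737) = -1.
(255/5737) = -1, so 5737 is inert.

p is inert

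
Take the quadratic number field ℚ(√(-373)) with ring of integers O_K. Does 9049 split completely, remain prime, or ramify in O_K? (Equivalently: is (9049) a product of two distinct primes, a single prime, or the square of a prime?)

-373 mod 4 = 3, hence disc K = 4·(-373) = -1492 and O_K = ℤ[√-373].
Since gcd(9049, -1492) = 1 the prime 9049 does not ramify.
(-373/9049) = 8676^4524 mod 9049 = 9048, giving Legendre symbol -1.
Legendre symbol -1 ⇒ 9049 is inert.

remains prime (inert)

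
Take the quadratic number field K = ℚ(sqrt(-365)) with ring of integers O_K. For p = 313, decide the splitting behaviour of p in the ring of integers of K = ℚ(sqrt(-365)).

split

d = -365 ≡ 3 (mod 4), so O_K = ℤ[√-365] and disc(K) = 4d = -1460.
Since gcd(313, -1460) = 1 the prime 313 does not ramify.
Euler's criterion: (-365)^156 mod 313 = 1. Thus (-365|313) = 1.
(-365/313) = 1, so 313 splits.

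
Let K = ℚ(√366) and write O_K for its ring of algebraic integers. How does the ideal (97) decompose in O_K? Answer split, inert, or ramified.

d = 366 ≡ 2 (mod 4), so O_K = ℤ[√366] and disc(K) = 4d = 1464.
Since gcd(97, 1464) = 1 the prime 97 does not ramify.
(366/97) = 75^48 mod 97 = 1, giving Legendre symbol 1.
(366/97) = 1, so 97 splits.

split — (97) = 𝔭₁𝔭₂ with 𝔭₁ ≠ 𝔭₂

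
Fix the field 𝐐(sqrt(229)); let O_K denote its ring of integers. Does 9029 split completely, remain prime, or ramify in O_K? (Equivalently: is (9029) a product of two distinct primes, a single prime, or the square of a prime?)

inert — (9029) stays prime in O_K

229 mod 4 = 1, hence disc K = 229 and O_K = ℤ[(1+√229)/2].
9029 ∤ 229, so 9029 is unramified.
(229/9029) = 229^4514 mod 9029 = 9028, giving Legendre symbol -1.
Legendre symbol -1 ⇒ 9029 is inert.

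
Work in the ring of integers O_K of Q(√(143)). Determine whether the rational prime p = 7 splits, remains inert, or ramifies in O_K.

inert

143 mod 4 = 3, hence disc K = 4·143 = 572 and O_K = ℤ[√143].
disc(K) = 572 is not divisible by 7; 7 is unramified.
(143/7) = 3^3 mod 7 = 6, giving Legendre symbol -1.
(143/7) = -1, so 7 is inert.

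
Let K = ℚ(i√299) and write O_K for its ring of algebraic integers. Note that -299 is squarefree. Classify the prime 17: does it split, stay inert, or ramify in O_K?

d = -299 ≡ 1 (mod 4), so O_K = ℤ[(1+√-299)/2] and disc(K) = d = -299.
17 ∤ -299, so 17 is unramified.
Compute (-299/17) via Euler: 7^((17-1)/2) mod 17 = 16, so (-299/17) = -1.
d is a non-residue mod p, hence 17 remains inert in O_K.

17 remains inert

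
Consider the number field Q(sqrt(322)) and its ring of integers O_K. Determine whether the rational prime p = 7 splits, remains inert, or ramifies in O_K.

ramifies in O_K

322 mod 4 = 2, hence disc K = 4·322 = 1288 and O_K = ℤ[√322].
disc(K) = 1288 = 7·184, so p = 7 is ramified.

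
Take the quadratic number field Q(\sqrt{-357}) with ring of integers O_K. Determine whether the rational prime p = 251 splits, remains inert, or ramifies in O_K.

d = -357 ≡ 3 (mod 4), so O_K = ℤ[√-357] and disc(K) = 4d = -1428.
Since gcd(251, -1428) = 1 the prime 251 does not ramify.
(-357/251) = 145^125 mod 251 = 250, giving Legendre symbol -1.
d is a non-residue mod p, hence 251 remains inert in O_K.

remains prime (inert)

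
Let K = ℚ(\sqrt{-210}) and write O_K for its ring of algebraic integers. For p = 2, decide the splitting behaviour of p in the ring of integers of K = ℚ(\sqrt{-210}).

p ramifies

-210 mod 4 = 2, hence disc K = 4·(-210) = -840 and O_K = ℤ[√-210].
2 divides disc(K) = -840, so 2 ramifies.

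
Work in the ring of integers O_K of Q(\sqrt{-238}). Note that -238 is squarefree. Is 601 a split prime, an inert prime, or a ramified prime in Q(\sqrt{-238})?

601 splits in O_K

d = -238 ≡ 2 (mod 4), so O_K = ℤ[√-238] and disc(K) = 4d = -952.
disc(K) = -952 is not divisible by 601; 601 is unramified.
Compute (-238/601) via Euler: 363^((601-1)/2) mod 601 = 1, so (-238/601) = 1.
d is a quadratic residue mod p, hence 601 splits in O_K.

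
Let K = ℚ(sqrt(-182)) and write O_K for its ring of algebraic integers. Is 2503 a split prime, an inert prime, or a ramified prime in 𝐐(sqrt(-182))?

p is inert

-182 mod 4 = 2, hence disc K = 4·(-182) = -728 and O_K = ℤ[√-182].
disc(K) = -728 is not divisible by 2503; 2503 is unramified.
(-182/2503) = 2321^1251 mod 2503 = 2502, giving Legendre symbol -1.
Legendre symbol -1 ⇒ 2503 is inert.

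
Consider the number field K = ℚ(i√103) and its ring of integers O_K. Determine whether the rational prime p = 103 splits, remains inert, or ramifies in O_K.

-103 mod 4 = 1, hence disc K = -103 and O_K = ℤ[(1+√-103)/2].
Ramification test: 103 | -103. The prime 103 ramifies in K.

ramified — (103) = 𝔭²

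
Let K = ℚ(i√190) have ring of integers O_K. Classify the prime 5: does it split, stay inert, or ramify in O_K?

ramified — (5) = 𝔭²

d = -190 ≡ 2 (mod 4), so O_K = ℤ[√-190] and disc(K) = 4d = -760.
5 divides disc(K) = -760, so 5 ramifies.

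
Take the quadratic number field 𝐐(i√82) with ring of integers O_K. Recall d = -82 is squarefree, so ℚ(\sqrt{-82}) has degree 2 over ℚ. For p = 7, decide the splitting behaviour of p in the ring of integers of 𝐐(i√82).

split — (7) = 𝔭₁𝔭₂ with 𝔭₁ ≠ 𝔭₂

d = -82 ≡ 2 (mod 4), so O_K = ℤ[√-82] and disc(K) = 4d = -328.
7 ∤ -328, so 7 is unramified.
Legendre symbol by Euler's criterion: (-82/7) ≡ (-82)^3 ≡ 1 (mod 7), i.e. (-82/7) = 1.
d is a quadratic residue mod p, hence 7 splits in O_K.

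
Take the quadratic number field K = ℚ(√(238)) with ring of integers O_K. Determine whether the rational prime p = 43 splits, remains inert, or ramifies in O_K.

43 splits in O_K

238 mod 4 = 2, hence disc K = 4·238 = 952 and O_K = ℤ[√238].
43 ∤ 952, so 43 is unramified.
(238/43) = 23^21 mod 43 = 1, giving Legendre symbol 1.
(238/43) = 1, so 43 splits.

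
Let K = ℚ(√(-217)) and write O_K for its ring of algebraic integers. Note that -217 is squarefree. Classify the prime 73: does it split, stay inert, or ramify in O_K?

d = -217 ≡ 3 (mod 4), so O_K = ℤ[√-217] and disc(K) = 4d = -868.
disc(K) = -868 is not divisible by 73; 73 is unramified.
Legendre symbol by Euler's criterion: (-217/73) ≡ (-217)^36 ≡ 1 (mod 73), i.e. (-217/73) = 1.
(-217/73) = 1, so 73 splits.

split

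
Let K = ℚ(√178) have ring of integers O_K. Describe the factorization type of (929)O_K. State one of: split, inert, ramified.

split — (929) = 𝔭₁𝔭₂ with 𝔭₁ ≠ 𝔭₂

178 mod 4 = 2, hence disc K = 4·178 = 712 and O_K = ℤ[√178].
929 ∤ 712, so 929 is unramified.
(178/929) = 178^464 mod 929 = 1, giving Legendre symbol 1.
(178/929) = 1, so 929 splits.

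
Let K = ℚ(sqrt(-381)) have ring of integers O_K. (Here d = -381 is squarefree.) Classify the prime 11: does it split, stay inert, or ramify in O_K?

split — (11) = 𝔭₁𝔭₂ with 𝔭₁ ≠ 𝔭₂

d = -381 ≡ 3 (mod 4), so O_K = ℤ[√-381] and disc(K) = 4d = -1524.
disc(K) = -1524 is not divisible by 11; 11 is unramified.
(-381/11) = 4^5 mod 11 = 1, giving Legendre symbol 1.
(-381/11) = 1, so 11 splits.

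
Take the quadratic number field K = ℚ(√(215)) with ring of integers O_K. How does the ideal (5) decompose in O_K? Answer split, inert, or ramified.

5 is ramified

d = 215 ≡ 3 (mod 4), so O_K = ℤ[√215] and disc(K) = 4d = 860.
disc(K) = 860 = 5·172, so p = 5 is ramified.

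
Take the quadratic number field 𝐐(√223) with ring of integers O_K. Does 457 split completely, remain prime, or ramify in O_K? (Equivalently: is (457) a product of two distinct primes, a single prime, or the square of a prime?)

inert

223 mod 4 = 3, hence disc K = 4·223 = 892 and O_K = ℤ[√223].
disc(K) = 892 is not divisible by 457; 457 is unramified.
(223/457) = 223^228 mod 457 = 456, giving Legendre symbol -1.
(223/457) = -1, so 457 is inert.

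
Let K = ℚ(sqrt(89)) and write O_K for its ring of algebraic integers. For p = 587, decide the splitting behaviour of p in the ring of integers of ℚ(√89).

split

Since 89 ≡ 1 mod 4, the ring of integers is ℤ[(1+√89)/2] with discriminant 89.
Since gcd(587, 89) = 1 the prime 587 does not ramify.
Euler's criterion: 89^293 mod 587 = 1. Thus (89|587) = 1.
(89/587) = 1, so 587 splits.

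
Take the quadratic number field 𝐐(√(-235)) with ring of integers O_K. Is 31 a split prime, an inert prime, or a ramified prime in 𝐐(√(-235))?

Since -235 ≡ 1 mod 4, the ring of integers is ℤ[(1+√-235)/2] with discriminant -235.
disc(K) = -235 is not divisible by 31; 31 is unramified.
Compute (-235/31) via Euler: 13^((31-1)/2) mod 31 = 30, so (-235/31) = -1.
Legendre symbol -1 ⇒ 31 is inert.

31 remains inert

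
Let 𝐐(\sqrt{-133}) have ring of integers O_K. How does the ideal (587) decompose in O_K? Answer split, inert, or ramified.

-133 mod 4 = 3, hence disc K = 4·(-133) = -532 and O_K = ℤ[√-133].
disc(K) = -532 is not divisible by 587; 587 is unramified.
(-133/587) = 454^293 mod 587 = 1, giving Legendre symbol 1.
d is a quadratic residue mod p, hence 587 splits in O_K.

587 splits in O_K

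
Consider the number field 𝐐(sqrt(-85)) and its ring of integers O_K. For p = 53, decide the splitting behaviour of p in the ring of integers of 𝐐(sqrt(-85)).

-85 mod 4 = 3, hence disc K = 4·(-85) = -340 and O_K = ℤ[√-85].
Since gcd(53, -340) = 1 the prime 53 does not ramify.
Compute (-85/53) via Euler: 21^((53-1)/2) mod 53 = 52, so (-85/53) = -1.
Legendre symbol -1 ⇒ 53 is inert.

remains prime (inert)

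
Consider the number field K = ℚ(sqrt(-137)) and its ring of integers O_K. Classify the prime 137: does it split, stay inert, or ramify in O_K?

ramified — (137) = 𝔭²

Since -137 ≢ 1 mod 4, the ring of integers is ℤ[√-137] with discriminant 4·(-137) = -548.
disc(K) = -548 = 137·(-4), so p = 137 is ramified.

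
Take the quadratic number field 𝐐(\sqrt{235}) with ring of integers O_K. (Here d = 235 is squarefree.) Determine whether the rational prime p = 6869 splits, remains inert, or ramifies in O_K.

d = 235 ≡ 3 (mod 4), so O_K = ℤ[√235] and disc(K) = 4d = 940.
Since gcd(6869, 940) = 1 the prime 6869 does not ramify.
Euler's criterion: 235^3434 mod 6869 = 1. Thus (235|6869) = 1.
d is a quadratic residue mod p, hence 6869 splits in O_K.

6869 splits in O_K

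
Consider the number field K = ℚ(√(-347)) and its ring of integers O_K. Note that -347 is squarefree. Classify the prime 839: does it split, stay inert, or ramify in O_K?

Since -347 ≡ 1 mod 4, the ring of integers is ℤ[(1+√-347)/2] with discriminant -347.
839 ∤ -347, so 839 is unramified.
Legendre symbol by Euler's criterion: (-347/839) ≡ (-347)^419 ≡ 838 (mod 839), i.e. (-347/839) = -1.
(-347/839) = -1, so 839 is inert.

839 remains inert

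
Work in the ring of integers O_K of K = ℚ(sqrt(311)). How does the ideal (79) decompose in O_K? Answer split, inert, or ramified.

p is inert

Since 311 ≢ 1 mod 4, the ring of integers is ℤ[√311] with discriminant 4·311 = 1244.
Since gcd(79, 1244) = 1 the prime 79 does not ramify.
(311/79) = 74^39 mod 79 = 78, giving Legendre symbol -1.
(311/79) = -1, so 79 is inert.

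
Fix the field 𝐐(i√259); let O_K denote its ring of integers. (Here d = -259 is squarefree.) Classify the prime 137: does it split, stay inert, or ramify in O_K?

d = -259 ≡ 1 (mod 4), so O_K = ℤ[(1+√-259)/2] and disc(K) = d = -259.
Since gcd(137, -259) = 1 the prime 137 does not ramify.
Compute (-259/137) via Euler: 15^((137-1)/2) mod 137 = 1, so (-259/137) = 1.
Legendre symbol 1 ⇒ 137 is split.

splits completely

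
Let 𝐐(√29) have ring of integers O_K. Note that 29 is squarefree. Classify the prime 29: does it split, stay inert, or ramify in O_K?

ramified — (29) = 𝔭²

Since 29 ≡ 1 mod 4, the ring of integers is ℤ[(1+√29)/2] with discriminant 29.
Ramification test: 29 | 29. The prime 29 ramifies in K.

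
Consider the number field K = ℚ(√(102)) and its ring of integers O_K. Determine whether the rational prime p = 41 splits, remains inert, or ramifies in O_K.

102 mod 4 = 2, hence disc K = 4·102 = 408 and O_K = ℤ[√102].
disc(K) = 408 is not divisible by 41; 41 is unramified.
Euler's criterion: 102^20 mod 41 = 1. Thus (102|41) = 1.
(102/41) = 1, so 41 splits.

split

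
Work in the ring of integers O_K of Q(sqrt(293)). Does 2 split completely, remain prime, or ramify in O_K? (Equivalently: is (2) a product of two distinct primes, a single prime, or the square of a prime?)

d = 293 ≡ 1 (mod 4), so O_K = ℤ[(1+√293)/2] and disc(K) = d = 293.
Since gcd(2, 293) = 1 the prime 2 does not ramify.
Checking d mod 8: 293 ≡ 5. Hence 2 is inert in O_K.

2 remains inert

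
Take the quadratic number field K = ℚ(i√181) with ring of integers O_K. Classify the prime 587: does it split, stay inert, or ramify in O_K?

inert — (587) stays prime in O_K

-181 mod 4 = 3, hence disc K = 4·(-181) = -724 and O_K = ℤ[√-181].
disc(K) = -724 is not divisible by 587; 587 is unramified.
(-181/587) = 406^293 mod 587 = 586, giving Legendre symbol -1.
d is a non-residue mod p, hence 587 remains inert in O_K.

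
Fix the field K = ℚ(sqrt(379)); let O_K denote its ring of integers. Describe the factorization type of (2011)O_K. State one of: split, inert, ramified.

379 mod 4 = 3, hence disc K = 4·379 = 1516 and O_K = ℤ[√379].
disc(K) = 1516 is not divisible by 2011; 2011 is unramified.
Legendre symbol by Euler's criterion: (379/2011) ≡ 379^1005 ≡ 1 (mod 2011), i.e. (379/2011) = 1.
d is a quadratic residue mod p, hence 2011 splits in O_K.

splits completely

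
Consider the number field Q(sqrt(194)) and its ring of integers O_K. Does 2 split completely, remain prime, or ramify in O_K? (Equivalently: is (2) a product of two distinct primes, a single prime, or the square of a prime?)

2 is ramified

Since 194 ≢ 1 mod 4, the ring of integers is ℤ[√194] with discriminant 4·194 = 776.
disc(K) = 776 = 2·388, so p = 2 is ramified.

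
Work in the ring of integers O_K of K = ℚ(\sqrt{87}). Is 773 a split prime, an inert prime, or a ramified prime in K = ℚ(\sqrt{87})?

d = 87 ≡ 3 (mod 4), so O_K = ℤ[√87] and disc(K) = 4d = 348.
Since gcd(773, 348) = 1 the prime 773 does not ramify.
Legendre symbol by Euler's criterion: (87/773) ≡ 87^386 ≡ 1 (mod 773), i.e. (87/773) = 1.
(87/773) = 1, so 773 splits.

773 splits in O_K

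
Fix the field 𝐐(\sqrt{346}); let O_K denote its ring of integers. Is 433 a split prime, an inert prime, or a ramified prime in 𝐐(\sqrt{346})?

d = 346 ≡ 2 (mod 4), so O_K = ℤ[√346] and disc(K) = 4d = 1384.
433 ∤ 1384, so 433 is unramified.
Euler's criterion: 346^216 mod 433 = 432. Thus (346|433) = -1.
Legendre symbol -1 ⇒ 433 is inert.

remains prime (inert)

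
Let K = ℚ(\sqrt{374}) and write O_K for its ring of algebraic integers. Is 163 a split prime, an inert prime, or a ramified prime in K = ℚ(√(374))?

remains prime (inert)

Since 374 ≢ 1 mod 4, the ring of integers is ℤ[√374] with discriminant 4·374 = 1496.
163 ∤ 1496, so 163 is unramified.
Legendre symbol by Euler's criterion: (374/163) ≡ 374^81 ≡ 162 (mod 163), i.e. (374/163) = -1.
Legendre symbol -1 ⇒ 163 is inert.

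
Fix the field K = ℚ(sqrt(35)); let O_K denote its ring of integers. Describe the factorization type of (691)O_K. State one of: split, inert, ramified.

35 mod 4 = 3, hence disc K = 4·35 = 140 and O_K = ℤ[√35].
Since gcd(691, 140) = 1 the prime 691 does not ramify.
Euler's criterion: 35^345 mod 691 = 1. Thus (35|691) = 1.
(35/691) = 1, so 691 splits.

691 splits in O_K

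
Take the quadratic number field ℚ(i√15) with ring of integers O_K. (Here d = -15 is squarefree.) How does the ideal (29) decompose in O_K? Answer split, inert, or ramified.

remains prime (inert)

Since -15 ≡ 1 mod 4, the ring of integers is ℤ[(1+√-15)/2] with discriminant -15.
Since gcd(29, -15) = 1 the prime 29 does not ramify.
(-15/29) = 14^14 mod 29 = 28, giving Legendre symbol -1.
Legendre symbol -1 ⇒ 29 is inert.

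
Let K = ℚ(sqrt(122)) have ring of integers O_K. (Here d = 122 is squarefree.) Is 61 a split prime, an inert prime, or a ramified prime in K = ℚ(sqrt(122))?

Since 122 ≢ 1 mod 4, the ring of integers is ℤ[√122] with discriminant 4·122 = 488.
disc(K) = 488 = 61·8, so p = 61 is ramified.

61 is ramified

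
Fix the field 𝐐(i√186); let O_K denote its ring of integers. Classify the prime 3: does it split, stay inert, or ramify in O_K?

ramified

-186 mod 4 = 2, hence disc K = 4·(-186) = -744 and O_K = ℤ[√-186].
3 divides disc(K) = -744, so 3 ramifies.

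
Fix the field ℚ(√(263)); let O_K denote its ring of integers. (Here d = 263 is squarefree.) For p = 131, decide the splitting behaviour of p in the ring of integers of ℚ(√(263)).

splits completely

d = 263 ≡ 3 (mod 4), so O_K = ℤ[√263] and disc(K) = 4d = 1052.
Since gcd(131, 1052) = 1 the prime 131 does not ramify.
Euler's criterion: 263^65 mod 131 = 1. Thus (263|131) = 1.
Legendre symbol 1 ⇒ 131 is split.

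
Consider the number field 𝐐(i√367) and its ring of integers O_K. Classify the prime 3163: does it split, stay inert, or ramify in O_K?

split — (3163) = 𝔭₁𝔭₂ with 𝔭₁ ≠ 𝔭₂

Since -367 ≡ 1 mod 4, the ring of integers is ℤ[(1+√-367)/2] with discriminant -367.
disc(K) = -367 is not divisible by 3163; 3163 is unramified.
Legendre symbol by Euler's criterion: (-367/3163) ≡ (-367)^1581 ≡ 1 (mod 3163), i.e. (-367/3163) = 1.
d is a quadratic residue mod p, hence 3163 splits in O_K.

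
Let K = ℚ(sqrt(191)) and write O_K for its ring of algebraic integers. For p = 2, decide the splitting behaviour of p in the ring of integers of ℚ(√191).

Since 191 ≢ 1 mod 4, the ring of integers is ℤ[√191] with discriminant 4·191 = 764.
Ramification test: 2 | 764. The prime 2 ramifies in K.

2 is ramified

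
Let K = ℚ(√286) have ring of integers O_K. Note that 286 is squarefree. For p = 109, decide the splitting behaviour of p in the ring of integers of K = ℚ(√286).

286 mod 4 = 2, hence disc K = 4·286 = 1144 and O_K = ℤ[√286].
109 ∤ 1144, so 109 is unramified.
Compute (286/109) via Euler: 68^((109-1)/2) mod 109 = 108, so (286/109) = -1.
d is a non-residue mod p, hence 109 remains inert in O_K.

109 remains inert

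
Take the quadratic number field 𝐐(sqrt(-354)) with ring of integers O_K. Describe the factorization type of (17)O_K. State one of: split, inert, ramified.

-354 mod 4 = 2, hence disc K = 4·(-354) = -1416 and O_K = ℤ[√-354].
disc(K) = -1416 is not divisible by 17; 17 is unramified.
Compute (-354/17) via Euler: 3^((17-1)/2) mod 17 = 16, so (-354/17) = -1.
d is a non-residue mod p, hence 17 remains inert in O_K.

remains prime (inert)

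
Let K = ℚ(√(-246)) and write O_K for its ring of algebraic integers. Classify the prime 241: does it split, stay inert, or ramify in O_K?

split

d = -246 ≡ 2 (mod 4), so O_K = ℤ[√-246] and disc(K) = 4d = -984.
241 ∤ -984, so 241 is unramified.
Compute (-246/241) via Euler: 236^((241-1)/2) mod 241 = 1, so (-246/241) = 1.
Legendre symbol 1 ⇒ 241 is split.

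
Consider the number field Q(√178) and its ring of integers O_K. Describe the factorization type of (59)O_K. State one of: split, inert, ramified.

d = 178 ≡ 2 (mod 4), so O_K = ℤ[√178] and disc(K) = 4d = 712.
Since gcd(59, 712) = 1 the prime 59 does not ramify.
Compute (178/59) via Euler: 1^((59-1)/2) mod 59 = 1, so (178/59) = 1.
d is a quadratic residue mod p, hence 59 splits in O_K.

split — (59) = 𝔭₁𝔭₂ with 𝔭₁ ≠ 𝔭₂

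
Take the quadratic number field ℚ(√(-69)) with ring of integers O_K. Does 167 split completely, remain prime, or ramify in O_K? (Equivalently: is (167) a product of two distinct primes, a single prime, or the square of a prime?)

d = -69 ≡ 3 (mod 4), so O_K = ℤ[√-69] and disc(K) = 4d = -276.
Since gcd(167, -276) = 1 the prime 167 does not ramify.
(-69/167) = 98^83 mod 167 = 1, giving Legendre symbol 1.
d is a quadratic residue mod p, hence 167 splits in O_K.

167 splits in O_K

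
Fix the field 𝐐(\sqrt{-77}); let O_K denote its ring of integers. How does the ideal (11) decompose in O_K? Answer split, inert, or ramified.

ramified

-77 mod 4 = 3, hence disc K = 4·(-77) = -308 and O_K = ℤ[√-77].
11 divides disc(K) = -308, so 11 ramifies.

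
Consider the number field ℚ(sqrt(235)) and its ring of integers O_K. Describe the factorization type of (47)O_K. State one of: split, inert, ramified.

ramifies in O_K

235 mod 4 = 3, hence disc K = 4·235 = 940 and O_K = ℤ[√235].
47 divides disc(K) = 940, so 47 ramifies.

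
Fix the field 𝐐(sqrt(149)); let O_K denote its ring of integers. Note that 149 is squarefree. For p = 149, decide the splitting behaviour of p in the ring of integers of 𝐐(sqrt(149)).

149 is ramified

149 mod 4 = 1, hence disc K = 149 and O_K = ℤ[(1+√149)/2].
149 divides disc(K) = 149, so 149 ramifies.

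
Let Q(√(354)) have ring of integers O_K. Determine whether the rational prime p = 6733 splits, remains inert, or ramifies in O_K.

Since 354 ≢ 1 mod 4, the ring of integers is ℤ[√354] with discriminant 4·354 = 1416.
disc(K) = 1416 is not divisible by 6733; 6733 is unramified.
Euler's criterion: 354^3366 mod 6733 = 6732. Thus (354|6733) = -1.
d is a non-residue mod p, hence 6733 remains inert in O_K.

6733 remains inert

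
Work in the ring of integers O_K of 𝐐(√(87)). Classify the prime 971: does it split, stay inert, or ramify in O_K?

remains prime (inert)

Since 87 ≢ 1 mod 4, the ring of integers is ℤ[√87] with discriminant 4·87 = 348.
disc(K) = 348 is not divisible by 971; 971 is unramified.
(87/971) = 87^485 mod 971 = 970, giving Legendre symbol -1.
(87/971) = -1, so 971 is inert.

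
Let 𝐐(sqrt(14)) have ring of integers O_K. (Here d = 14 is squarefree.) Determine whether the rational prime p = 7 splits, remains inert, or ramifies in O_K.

d = 14 ≡ 2 (mod 4), so O_K = ℤ[√14] and disc(K) = 4d = 56.
7 divides disc(K) = 56, so 7 ramifies.

ramifies in O_K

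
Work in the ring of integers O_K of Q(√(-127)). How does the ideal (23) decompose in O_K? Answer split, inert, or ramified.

p is inert

d = -127 ≡ 1 (mod 4), so O_K = ℤ[(1+√-127)/2] and disc(K) = d = -127.
Since gcd(23, -127) = 1 the prime 23 does not ramify.
Euler's criterion: (-127)^11 mod 23 = 22. Thus (-127|23) = -1.
d is a non-residue mod p, hence 23 remains inert in O_K.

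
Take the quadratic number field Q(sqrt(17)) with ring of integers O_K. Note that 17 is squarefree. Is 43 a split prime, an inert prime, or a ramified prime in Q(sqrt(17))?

Since 17 ≡ 1 mod 4, the ring of integers is ℤ[(1+√17)/2] with discriminant 17.
43 ∤ 17, so 43 is unramified.
Legendre symbol by Euler's criterion: (17/43) ≡ 17^21 ≡ 1 (mod 43), i.e. (17/43) = 1.
d is a quadratic residue mod p, hence 43 splits in O_K.

splits completely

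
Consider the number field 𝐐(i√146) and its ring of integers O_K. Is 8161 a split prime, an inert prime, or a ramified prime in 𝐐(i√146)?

Since -146 ≢ 1 mod 4, the ring of integers is ℤ[√-146] with discriminant 4·(-146) = -584.
disc(K) = -584 is not divisible by 8161; 8161 is unramified.
Euler's criterion: (-146)^4080 mod 8161 = 8160. Thus (-146|8161) = -1.
d is a non-residue mod p, hence 8161 remains inert in O_K.

8161 remains inert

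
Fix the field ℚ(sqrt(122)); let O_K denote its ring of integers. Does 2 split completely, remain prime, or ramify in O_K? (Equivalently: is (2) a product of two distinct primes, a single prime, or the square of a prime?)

Since 122 ≢ 1 mod 4, the ring of integers is ℤ[√122] with discriminant 4·122 = 488.
2 divides disc(K) = 488, so 2 ramifies.

2 is ramified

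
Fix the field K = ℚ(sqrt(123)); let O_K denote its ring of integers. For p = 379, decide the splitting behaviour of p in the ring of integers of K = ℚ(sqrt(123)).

d = 123 ≡ 3 (mod 4), so O_K = ℤ[√123] and disc(K) = 4d = 492.
379 ∤ 492, so 379 is unramified.
Euler's criterion: 123^189 mod 379 = 378. Thus (123|379) = -1.
d is a non-residue mod p, hence 379 remains inert in O_K.

inert — (379) stays prime in O_K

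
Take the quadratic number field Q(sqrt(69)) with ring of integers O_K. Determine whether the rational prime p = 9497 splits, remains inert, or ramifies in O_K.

Since 69 ≡ 1 mod 4, the ring of integers is ℤ[(1+√69)/2] with discriminant 69.
disc(K) = 69 is not divisible by 9497; 9497 is unramified.
Legendre symbol by Euler's criterion: (69/9497) ≡ 69^4748 ≡ 1 (mod 9497), i.e. (69/9497) = 1.
(69/9497) = 1, so 9497 splits.

splits completely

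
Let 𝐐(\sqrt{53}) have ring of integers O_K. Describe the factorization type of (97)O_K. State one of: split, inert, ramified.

53 mod 4 = 1, hence disc K = 53 and O_K = ℤ[(1+√53)/2].
97 ∤ 53, so 97 is unramified.
Euler's criterion: 53^48 mod 97 = 1. Thus (53|97) = 1.
(53/97) = 1, so 97 splits.

97 splits in O_K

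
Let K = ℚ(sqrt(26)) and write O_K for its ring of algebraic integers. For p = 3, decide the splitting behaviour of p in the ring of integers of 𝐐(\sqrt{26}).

Since 26 ≢ 1 mod 4, the ring of integers is ℤ[√26] with discriminant 4·26 = 104.
Since gcd(3, 104) = 1 the prime 3 does not ramify.
Compute (26/3) via Euler: 2^((3-1)/2) mod 3 = 2, so (26/3) = -1.
Legendre symbol -1 ⇒ 3 is inert.

inert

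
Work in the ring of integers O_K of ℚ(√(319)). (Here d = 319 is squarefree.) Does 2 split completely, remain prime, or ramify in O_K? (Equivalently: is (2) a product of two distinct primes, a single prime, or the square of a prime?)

d = 319 ≡ 3 (mod 4), so O_K = ℤ[√319] and disc(K) = 4d = 1276.
2 divides disc(K) = 1276, so 2 ramifies.

p ramifies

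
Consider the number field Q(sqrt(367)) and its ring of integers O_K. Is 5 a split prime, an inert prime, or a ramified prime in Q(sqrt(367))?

remains prime (inert)

d = 367 ≡ 3 (mod 4), so O_K = ℤ[√367] and disc(K) = 4d = 1468.
Since gcd(5, 1468) = 1 the prime 5 does not ramify.
Compute (367/5) via Euler: 2^((5-1)/2) mod 5 = 4, so (367/5) = -1.
(367/5) = -1, so 5 is inert.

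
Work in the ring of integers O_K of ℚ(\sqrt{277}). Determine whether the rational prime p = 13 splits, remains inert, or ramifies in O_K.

277 mod 4 = 1, hence disc K = 277 and O_K = ℤ[(1+√277)/2].
Since gcd(13, 277) = 1 the prime 13 does not ramify.
Legendre symbol by Euler's criterion: (277/13) ≡ 277^6 ≡ 1 (mod 13), i.e. (277/13) = 1.
(277/13) = 1, so 13 splits.

split — (13) = 𝔭₁𝔭₂ with 𝔭₁ ≠ 𝔭₂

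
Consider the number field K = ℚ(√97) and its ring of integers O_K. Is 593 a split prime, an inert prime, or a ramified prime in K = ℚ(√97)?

d = 97 ≡ 1 (mod 4), so O_K = ℤ[(1+√97)/2] and disc(K) = d = 97.
Since gcd(593, 97) = 1 the prime 593 does not ramify.
(97/593) = 97^296 mod 593 = 1, giving Legendre symbol 1.
Legendre symbol 1 ⇒ 593 is split.

593 splits in O_K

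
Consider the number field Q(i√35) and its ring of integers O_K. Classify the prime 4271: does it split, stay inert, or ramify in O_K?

-35 mod 4 = 1, hence disc K = -35 and O_K = ℤ[(1+√-35)/2].
disc(K) = -35 is not divisible by 4271; 4271 is unramified.
(-35/4271) = 4236^2135 mod 4271 = 1, giving Legendre symbol 1.
(-35/4271) = 1, so 4271 splits.

splits completely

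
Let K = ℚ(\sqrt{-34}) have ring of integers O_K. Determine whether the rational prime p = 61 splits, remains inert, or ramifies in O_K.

61 splits in O_K

d = -34 ≡ 2 (mod 4), so O_K = ℤ[√-34] and disc(K) = 4d = -136.
disc(K) = -136 is not divisible by 61; 61 is unramified.
(-34/61) = 27^30 mod 61 = 1, giving Legendre symbol 1.
d is a quadratic residue mod p, hence 61 splits in O_K.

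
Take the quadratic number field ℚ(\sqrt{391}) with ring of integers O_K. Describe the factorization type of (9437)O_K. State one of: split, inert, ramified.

remains prime (inert)

391 mod 4 = 3, hence disc K = 4·391 = 1564 and O_K = ℤ[√391].
disc(K) = 1564 is not divisible by 9437; 9437 is unramified.
Legendre symbol by Euler's criterion: (391/9437) ≡ 391^4718 ≡ 9436 (mod 9437), i.e. (391/9437) = -1.
d is a non-residue mod p, hence 9437 remains inert in O_K.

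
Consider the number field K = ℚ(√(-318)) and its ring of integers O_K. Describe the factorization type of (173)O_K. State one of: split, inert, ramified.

-318 mod 4 = 2, hence disc K = 4·(-318) = -1272 and O_K = ℤ[√-318].
Since gcd(173, -1272) = 1 the prime 173 does not ramify.
Legendre symbol by Euler's criterion: (-318/173) ≡ (-318)^86 ≡ 172 (mod 173), i.e. (-318/173) = -1.
(-318/173) = -1, so 173 is inert.

remains prime (inert)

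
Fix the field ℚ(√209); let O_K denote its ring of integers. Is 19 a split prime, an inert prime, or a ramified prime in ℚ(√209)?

p ramifies

209 mod 4 = 1, hence disc K = 209 and O_K = ℤ[(1+√209)/2].
19 divides disc(K) = 209, so 19 ramifies.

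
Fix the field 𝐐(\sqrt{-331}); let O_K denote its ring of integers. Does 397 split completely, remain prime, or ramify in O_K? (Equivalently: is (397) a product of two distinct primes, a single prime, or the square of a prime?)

Since -331 ≡ 1 mod 4, the ring of integers is ℤ[(1+√-331)/2] with discriminant -331.
disc(K) = -331 is not divisible by 397; 397 is unramified.
Legendre symbol by Euler's criterion: (-331/397) ≡ (-331)^198 ≡ 396 (mod 397), i.e. (-331/397) = -1.
d is a non-residue mod p, hence 397 remains inert in O_K.

p is inert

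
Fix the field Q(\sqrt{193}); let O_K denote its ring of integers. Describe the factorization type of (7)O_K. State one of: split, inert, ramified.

Since 193 ≡ 1 mod 4, the ring of integers is ℤ[(1+√193)/2] with discriminant 193.
Since gcd(7, 193) = 1 the prime 7 does not ramify.
Compute (193/7) via Euler: 4^((7-1)/2) mod 7 = 1, so (193/7) = 1.
d is a quadratic residue mod p, hence 7 splits in O_K.

splits completely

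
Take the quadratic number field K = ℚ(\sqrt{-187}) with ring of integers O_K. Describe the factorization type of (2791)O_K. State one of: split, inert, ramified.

Since -187 ≡ 1 mod 4, the ring of integers is ℤ[(1+√-187)/2] with discriminant -187.
disc(K) = -187 is not divisible by 2791; 2791 is unramified.
Legendre symbol by Euler's criterion: (-187/2791) ≡ (-187)^1395 ≡ 1 (mod 2791), i.e. (-187/2791) = 1.
d is a quadratic residue mod p, hence 2791 splits in O_K.

splits completely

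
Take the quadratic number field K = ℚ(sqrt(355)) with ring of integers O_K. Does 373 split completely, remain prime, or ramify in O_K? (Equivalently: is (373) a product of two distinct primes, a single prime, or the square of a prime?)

355 mod 4 = 3, hence disc K = 4·355 = 1420 and O_K = ℤ[√355].
Since gcd(373, 1420) = 1 the prime 373 does not ramify.
Compute (355/373) via Euler: 355^((373-1)/2) mod 373 = 372, so (355/373) = -1.
d is a non-residue mod p, hence 373 remains inert in O_K.

p is inert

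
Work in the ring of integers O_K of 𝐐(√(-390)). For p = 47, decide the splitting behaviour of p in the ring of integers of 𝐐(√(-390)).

remains prime (inert)

-390 mod 4 = 2, hence disc K = 4·(-390) = -1560 and O_K = ℤ[√-390].
47 ∤ -1560, so 47 is unramified.
Euler's criterion: (-390)^23 mod 47 = 46. Thus (-390|47) = -1.
Legendre symbol -1 ⇒ 47 is inert.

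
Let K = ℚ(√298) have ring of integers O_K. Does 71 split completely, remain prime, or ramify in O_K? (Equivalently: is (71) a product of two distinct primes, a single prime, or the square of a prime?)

d = 298 ≡ 2 (mod 4), so O_K = ℤ[√298] and disc(K) = 4d = 1192.
71 ∤ 1192, so 71 is unramified.
Compute (298/71) via Euler: 14^((71-1)/2) mod 71 = 70, so (298/71) = -1.
d is a non-residue mod p, hence 71 remains inert in O_K.

remains prime (inert)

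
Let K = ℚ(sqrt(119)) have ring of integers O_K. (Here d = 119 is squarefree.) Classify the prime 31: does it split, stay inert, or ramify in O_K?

Since 119 ≢ 1 mod 4, the ring of integers is ℤ[√119] with discriminant 4·119 = 476.
31 ∤ 476, so 31 is unramified.
Compute (119/31) via Euler: 26^((31-1)/2) mod 31 = 30, so (119/31) = -1.
(119/31) = -1, so 31 is inert.

inert — (31) stays prime in O_K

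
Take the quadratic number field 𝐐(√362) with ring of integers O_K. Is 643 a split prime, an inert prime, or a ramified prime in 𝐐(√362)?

643 remains inert

Since 362 ≢ 1 mod 4, the ring of integers is ℤ[√362] with discriminant 4·362 = 1448.
643 ∤ 1448, so 643 is unramified.
Legendre symbol by Euler's criterion: (362/643) ≡ 362^321 ≡ 642 (mod 643), i.e. (362/643) = -1.
d is a non-residue mod p, hence 643 remains inert in O_K.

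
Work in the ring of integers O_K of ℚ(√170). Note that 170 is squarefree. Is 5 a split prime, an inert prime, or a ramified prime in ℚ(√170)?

170 mod 4 = 2, hence disc K = 4·170 = 680 and O_K = ℤ[√170].
Ramification test: 5 | 680. The prime 5 ramifies in K.

5 is ramified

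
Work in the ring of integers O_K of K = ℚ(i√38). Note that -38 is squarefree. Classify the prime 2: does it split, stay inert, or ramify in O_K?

p ramifies

-38 mod 4 = 2, hence disc K = 4·(-38) = -152 and O_K = ℤ[√-38].
disc(K) = -152 = 2·(-76), so p = 2 is ramified.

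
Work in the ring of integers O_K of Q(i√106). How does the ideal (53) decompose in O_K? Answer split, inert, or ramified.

ramifies in O_K

d = -106 ≡ 2 (mod 4), so O_K = ℤ[√-106] and disc(K) = 4d = -424.
53 divides disc(K) = -424, so 53 ramifies.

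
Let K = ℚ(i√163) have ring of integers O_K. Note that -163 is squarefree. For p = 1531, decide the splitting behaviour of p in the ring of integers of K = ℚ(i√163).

-163 mod 4 = 1, hence disc K = -163 and O_K = ℤ[(1+√-163)/2].
disc(K) = -163 is not divisible by 1531; 1531 is unramified.
Euler's criterion: (-163)^765 mod 1531 = 1. Thus (-163|1531) = 1.
Legendre symbol 1 ⇒ 1531 is split.

splits completely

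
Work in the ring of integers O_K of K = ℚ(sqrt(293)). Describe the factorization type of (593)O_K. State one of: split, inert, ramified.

Since 293 ≡ 1 mod 4, the ring of integers is ℤ[(1+√293)/2] with discriminant 293.
disc(K) = 293 is not divisible by 593; 593 is unramified.
(293/593) = 293^296 mod 593 = 592, giving Legendre symbol -1.
d is a non-residue mod p, hence 593 remains inert in O_K.

p is inert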